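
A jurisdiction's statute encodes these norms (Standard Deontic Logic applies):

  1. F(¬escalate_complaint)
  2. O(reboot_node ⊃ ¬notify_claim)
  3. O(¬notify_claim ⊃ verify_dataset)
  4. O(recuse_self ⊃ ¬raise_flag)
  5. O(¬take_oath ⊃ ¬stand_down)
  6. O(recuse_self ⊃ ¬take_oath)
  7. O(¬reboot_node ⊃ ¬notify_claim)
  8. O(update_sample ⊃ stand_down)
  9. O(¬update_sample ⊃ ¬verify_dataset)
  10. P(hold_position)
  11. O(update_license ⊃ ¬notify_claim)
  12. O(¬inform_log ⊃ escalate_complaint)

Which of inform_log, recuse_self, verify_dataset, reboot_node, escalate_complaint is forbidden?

By case analysis on reboot_node: premise 2 gives O(reboot_node ⊃ ¬notify_claim) and premise 7 gives O(¬reboot_node ⊃ ¬notify_claim), so O(¬notify_claim) either way.
From O(¬notify_claim) and premise 3, O(¬notify_claim ⊃ verify_dataset), we obtain O(verify_dataset).
Premise 9 is O(¬update_sample ⊃ ¬verify_dataset); contrapositively O(verify_dataset ⊃ update_sample). Since O(verify_dataset) holds, K gives O(update_sample).
From O(update_sample) and premise 8, O(update_sample ⊃ stand_down), we obtain O(stand_down).
Premise 5, O(¬take_oath ⊃ ¬stand_down), contraposes to O(stand_down ⊃ take_oath); with O(stand_down) we get O(take_oath).
Premise 6, O(recuse_self ⊃ ¬take_oath), contraposes to O(take_oath ⊃ ¬recuse_self); with O(take_oath) we get O(¬recuse_self).
So O(¬recuse_self) holds, i.e. recuse_self is forbidden. None of the other listed options is forbidden under the premises.

recuse_self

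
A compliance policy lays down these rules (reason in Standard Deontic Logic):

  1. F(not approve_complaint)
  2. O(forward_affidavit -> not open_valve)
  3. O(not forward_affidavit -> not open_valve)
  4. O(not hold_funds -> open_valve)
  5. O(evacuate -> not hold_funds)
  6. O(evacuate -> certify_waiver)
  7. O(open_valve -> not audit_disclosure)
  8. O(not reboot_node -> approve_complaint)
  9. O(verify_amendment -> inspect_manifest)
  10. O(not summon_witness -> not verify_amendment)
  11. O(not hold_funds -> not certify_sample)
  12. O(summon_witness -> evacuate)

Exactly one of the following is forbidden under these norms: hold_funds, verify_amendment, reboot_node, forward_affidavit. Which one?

verify_amendment

Premises 2 and 3 are O(forward_affidavit -> not open_valve) and O(not forward_affidavit -> not open_valve); every ideal world satisfies forward_affidavit or not forward_affidavit, so in either case not open_valve holds — hence O(not open_valve).
The contrapositive of premise 4 (O(not hold_funds -> open_valve)) is O(not open_valve -> hold_funds), and O(not open_valve) is already established, so O(hold_funds).
Premise 5 is O(evacuate -> not hold_funds); contrapositively O(hold_funds -> not evacuate). Since O(hold_funds) holds, K gives O(not evacuate).
Premise 12, O(summon_witness -> evacuate), contraposes to O(not evacuate -> not summon_witness); with O(not evacuate) we get O(not summon_witness).
Applying K to premise 10 (O(not summon_witness -> not verify_amendment)) and O(not summon_witness) yields O(not verify_amendment).
So O(not verify_amendment) holds, i.e. verify_amendment is forbidden. None of the other listed options is forbidden under the premises.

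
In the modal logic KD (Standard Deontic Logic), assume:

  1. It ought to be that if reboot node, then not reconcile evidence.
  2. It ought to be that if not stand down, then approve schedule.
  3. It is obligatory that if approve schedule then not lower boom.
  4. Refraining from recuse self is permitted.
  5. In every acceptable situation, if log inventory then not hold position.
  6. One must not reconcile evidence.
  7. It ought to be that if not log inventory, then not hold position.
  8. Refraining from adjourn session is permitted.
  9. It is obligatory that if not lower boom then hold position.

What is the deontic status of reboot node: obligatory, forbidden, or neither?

Neither

Premise 1 is O(reboot_node → ¬reconcile_evidence); even if O(¬reconcile_evidence) held, inferring O(reboot_node) would be affirming the consequent — invalid.
No premise or chain of K-axiom applications forces O(reboot_node), and none forces O(¬reboot_node). So reboot_node is neither obligatory nor forbidden under these norms.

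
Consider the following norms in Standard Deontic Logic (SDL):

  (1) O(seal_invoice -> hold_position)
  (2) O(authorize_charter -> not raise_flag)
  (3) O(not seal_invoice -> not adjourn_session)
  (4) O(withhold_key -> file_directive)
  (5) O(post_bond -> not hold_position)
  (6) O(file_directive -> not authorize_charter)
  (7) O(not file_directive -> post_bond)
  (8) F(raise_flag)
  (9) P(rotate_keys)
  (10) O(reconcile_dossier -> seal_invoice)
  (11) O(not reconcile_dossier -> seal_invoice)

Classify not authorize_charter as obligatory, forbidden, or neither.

Premises 11 and 10 are O(not reconcile_dossier -> seal_invoice) and O(reconcile_dossier -> seal_invoice); every ideal world satisfies not reconcile_dossier or reconcile_dossier, so in either case seal_invoice holds — hence O(seal_invoice).
Applying K to premise 1 (O(seal_invoice -> hold_position)) and O(seal_invoice) yields O(hold_position).
The contrapositive of premise 5 (O(post_bond -> not hold_position)) is O(hold_position -> not post_bond), and O(hold_position) is already established, so O(not post_bond).
Premise 7, O(not file_directive -> post_bond), contraposes to O(not post_bond -> file_directive); with O(not post_bond) we get O(file_directive).
Premise 6 is O(file_directive -> not authorize_charter); since O(file_directive), deontic closure gives O(not authorize_charter).
Premises 2, 3, 4, 8, 9 do not contribute to this derivation.
Hence not authorize_charter is obligatory.

Obligatory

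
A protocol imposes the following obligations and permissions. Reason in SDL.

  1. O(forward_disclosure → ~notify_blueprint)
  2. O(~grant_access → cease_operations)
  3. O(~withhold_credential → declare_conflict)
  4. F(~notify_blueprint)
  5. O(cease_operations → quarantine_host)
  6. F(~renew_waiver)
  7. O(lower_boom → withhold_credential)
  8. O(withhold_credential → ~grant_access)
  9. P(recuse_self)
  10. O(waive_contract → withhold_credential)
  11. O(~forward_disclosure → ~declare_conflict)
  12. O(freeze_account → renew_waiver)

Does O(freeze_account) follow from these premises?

Premise 12 is O(freeze_account → renew_waiver); even if O(renew_waiver) held, inferring O(freeze_account) would be affirming the consequent — invalid.
No other premise forces O(freeze_account). An ideal world satisfying every premise can still have freeze_account false, so O(freeze_account) is not derivable.

No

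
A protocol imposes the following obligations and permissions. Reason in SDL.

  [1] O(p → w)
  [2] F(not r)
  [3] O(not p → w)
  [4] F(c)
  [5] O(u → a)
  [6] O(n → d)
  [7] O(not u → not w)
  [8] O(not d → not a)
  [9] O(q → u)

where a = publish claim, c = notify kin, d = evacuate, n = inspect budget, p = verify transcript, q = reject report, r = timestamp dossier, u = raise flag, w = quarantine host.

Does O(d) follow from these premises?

Premises 3 and 1 cover both cases: O(not p → w) and O(p → w). Since not p ∨ p is a tautology, O(w) follows.
Premise 7, O(not u → not w), contraposes to O(w → u); with O(w) we get O(u).
Premise 5 is O(u → a); since O(u), deontic closure gives O(a).
Premise 8, O(not d → not a), contraposes to O(a → d); with O(a) we get O(d).
Premises 2, 4, 6, 9 do not contribute to this derivation.
So O(d) follows.

Yes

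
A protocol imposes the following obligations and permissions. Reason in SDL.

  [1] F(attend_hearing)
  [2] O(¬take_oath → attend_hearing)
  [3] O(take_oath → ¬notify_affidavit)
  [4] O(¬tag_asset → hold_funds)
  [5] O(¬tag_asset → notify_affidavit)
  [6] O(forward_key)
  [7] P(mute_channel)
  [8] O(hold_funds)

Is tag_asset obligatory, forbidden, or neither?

F(attend_hearing) at premise 1 means O(¬attend_hearing).
The contrapositive of premise 2 (O(¬take_oath → attend_hearing)) is O(¬attend_hearing → take_oath), and O(¬attend_hearing) is already established, so O(take_oath).
From O(take_oath) and premise 3, O(take_oath → ¬notify_affidavit), we obtain O(¬notify_affidavit).
Premise 5, O(¬tag_asset → notify_affidavit), contraposes to O(¬notify_affidavit → tag_asset); with O(¬notify_affidavit) we get O(tag_asset).
Premises 4, 6, 7, 8 do not contribute to this derivation.
Hence tag_asset is obligatory.

Obligatory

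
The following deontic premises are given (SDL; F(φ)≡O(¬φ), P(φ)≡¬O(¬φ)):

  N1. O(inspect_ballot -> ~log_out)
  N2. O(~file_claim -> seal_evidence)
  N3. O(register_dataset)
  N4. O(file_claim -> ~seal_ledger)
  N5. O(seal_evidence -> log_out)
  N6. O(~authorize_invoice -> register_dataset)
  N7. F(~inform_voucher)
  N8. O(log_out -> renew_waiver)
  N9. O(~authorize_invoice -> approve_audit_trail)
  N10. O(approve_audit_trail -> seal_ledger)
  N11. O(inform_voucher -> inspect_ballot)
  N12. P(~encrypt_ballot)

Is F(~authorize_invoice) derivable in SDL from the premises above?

Premise 7, F(~inform_voucher), is equivalent to O(inform_voucher).
With premise 11, O(inform_voucher -> inspect_ballot), the K-axiom yields O(inspect_ballot).
From O(inspect_ballot) and premise 1, O(inspect_ballot -> ~log_out), we obtain O(~log_out).
Premise 5, O(seal_evidence -> log_out), contraposes to O(~log_out -> ~seal_evidence); with O(~log_out) we get O(~seal_evidence).
Premise 2, O(~file_claim -> seal_evidence), contraposes to O(~seal_evidence -> file_claim); with O(~seal_evidence) we get O(file_claim).
Applying K to premise 4 (O(file_claim -> ~seal_ledger)) and O(file_claim) yields O(~seal_ledger).
Premise 10, O(approve_audit_trail -> seal_ledger), contraposes to O(~seal_ledger -> ~approve_audit_trail); with O(~seal_ledger) we get O(~approve_audit_trail).
Premise 9 is O(~authorize_invoice -> approve_audit_trail); contrapositively O(~approve_audit_trail -> authorize_invoice). Since O(~approve_audit_trail) holds, K gives O(authorize_invoice).
Premises 3, 6, 8, 12 do not contribute to this derivation.
So O(authorize_invoice) holds, i.e. F(~authorize_invoice). The claim follows.

Yes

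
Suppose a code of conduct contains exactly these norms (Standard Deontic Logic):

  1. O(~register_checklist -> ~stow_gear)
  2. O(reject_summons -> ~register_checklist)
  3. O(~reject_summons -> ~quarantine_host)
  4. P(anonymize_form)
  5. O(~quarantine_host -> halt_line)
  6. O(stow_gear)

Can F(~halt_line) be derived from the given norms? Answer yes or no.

Yes

Premise 6 states O(stow_gear) outright.
The contrapositive of premise 1 (O(~register_checklist -> ~stow_gear)) is O(stow_gear -> register_checklist), and O(stow_gear) is already established, so O(register_checklist).
Premise 2 is O(reject_summons -> ~register_checklist); contrapositively O(register_checklist -> ~reject_summons). Since O(register_checklist) holds, K gives O(~reject_summons).
With premise 3, O(~reject_summons -> ~quarantine_host), the K-axiom yields O(~quarantine_host).
Applying K to premise 5 (O(~quarantine_host -> halt_line)) and O(~quarantine_host) yields O(halt_line).
Premise 4 does not contribute to this derivation.
So O(halt_line) holds, i.e. F(~halt_line). The claim follows.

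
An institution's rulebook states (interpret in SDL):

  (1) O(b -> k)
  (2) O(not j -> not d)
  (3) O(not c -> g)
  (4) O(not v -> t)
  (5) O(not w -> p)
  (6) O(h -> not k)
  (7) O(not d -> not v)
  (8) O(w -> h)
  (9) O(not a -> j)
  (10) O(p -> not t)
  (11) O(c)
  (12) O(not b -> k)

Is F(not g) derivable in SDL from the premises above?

Premise 3 is O(not c -> g), but O(not c) is not derivable from the premises, so it does not yield O(g).
No other premise forces O(g). An ideal world satisfying every premise can still have not g true, so F(not g) is not derivable.

No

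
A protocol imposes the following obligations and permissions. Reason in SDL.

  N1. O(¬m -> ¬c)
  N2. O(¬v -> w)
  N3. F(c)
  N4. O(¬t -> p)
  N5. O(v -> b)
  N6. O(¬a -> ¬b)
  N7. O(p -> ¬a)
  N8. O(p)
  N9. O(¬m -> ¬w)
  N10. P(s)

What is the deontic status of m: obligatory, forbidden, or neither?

From premise 8 we have O(p).
Premise 7 is O(p -> ¬a); since O(p), deontic closure gives O(¬a).
With premise 6, O(¬a -> ¬b), the K-axiom yields O(¬b).
Premise 5 is O(v -> b); contrapositively O(¬b -> ¬v). Since O(¬b) holds, K gives O(¬v).
Premise 2 is O(¬v -> w); since O(¬v), deontic closure gives O(w).
Premise 9, O(¬m -> ¬w), contraposes to O(w -> m); with O(w) we get O(m).
Premises 1, 3, 4, 10 do not contribute to this derivation.
Hence m is obligatory.

Obligatory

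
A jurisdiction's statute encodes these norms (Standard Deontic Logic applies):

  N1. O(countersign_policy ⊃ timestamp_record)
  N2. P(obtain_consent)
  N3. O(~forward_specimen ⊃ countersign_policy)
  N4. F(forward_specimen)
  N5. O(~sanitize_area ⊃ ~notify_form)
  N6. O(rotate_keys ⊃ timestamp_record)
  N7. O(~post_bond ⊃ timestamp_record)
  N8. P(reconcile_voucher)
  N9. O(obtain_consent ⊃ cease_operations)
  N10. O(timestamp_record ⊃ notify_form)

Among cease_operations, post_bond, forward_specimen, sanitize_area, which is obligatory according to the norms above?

sanitize_area

F(forward_specimen) at premise 4 means O(~forward_specimen).
With premise 3, O(~forward_specimen ⊃ countersign_policy), the K-axiom yields O(countersign_policy).
With premise 1, O(countersign_policy ⊃ timestamp_record), the K-axiom yields O(timestamp_record).
With premise 10, O(timestamp_record ⊃ notify_form), the K-axiom yields O(notify_form).
Premise 5, O(~sanitize_area ⊃ ~notify_form), contraposes to O(notify_form ⊃ sanitize_area); with O(notify_form) we get O(sanitize_area).
So O(sanitize_area) holds — sanitize_area is obligatory. None of the other listed options is made obligatory by any chain of premises.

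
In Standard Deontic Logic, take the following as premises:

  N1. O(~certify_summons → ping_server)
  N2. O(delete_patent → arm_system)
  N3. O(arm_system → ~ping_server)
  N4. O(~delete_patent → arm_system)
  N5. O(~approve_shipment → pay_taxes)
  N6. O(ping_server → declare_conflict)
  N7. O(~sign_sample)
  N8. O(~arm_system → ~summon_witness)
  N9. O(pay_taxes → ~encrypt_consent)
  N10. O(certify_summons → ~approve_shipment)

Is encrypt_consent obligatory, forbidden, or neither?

By case analysis on delete_patent: premise 2 gives O(delete_patent → arm_system) and premise 4 gives O(~delete_patent → arm_system), so O(arm_system) either way.
Premise 3 is O(arm_system → ~ping_server); since O(arm_system), deontic closure gives O(~ping_server).
Premise 1, O(~certify_summons → ping_server), contraposes to O(~ping_server → certify_summons); with O(~ping_server) we get O(certify_summons).
Premise 10 is O(certify_summons → ~approve_shipment); since O(certify_summons), deontic closure gives O(~approve_shipment).
From O(~approve_shipment) and premise 5, O(~approve_shipment → pay_taxes), we obtain O(pay_taxes).
From O(pay_taxes) and premise 9, O(pay_taxes → ~encrypt_consent), we obtain O(~encrypt_consent).
Premises 6, 7, 8 do not contribute to this derivation.
Thus O(~encrypt_consent), which is F(encrypt_consent): encrypt_consent is forbidden.

Forbidden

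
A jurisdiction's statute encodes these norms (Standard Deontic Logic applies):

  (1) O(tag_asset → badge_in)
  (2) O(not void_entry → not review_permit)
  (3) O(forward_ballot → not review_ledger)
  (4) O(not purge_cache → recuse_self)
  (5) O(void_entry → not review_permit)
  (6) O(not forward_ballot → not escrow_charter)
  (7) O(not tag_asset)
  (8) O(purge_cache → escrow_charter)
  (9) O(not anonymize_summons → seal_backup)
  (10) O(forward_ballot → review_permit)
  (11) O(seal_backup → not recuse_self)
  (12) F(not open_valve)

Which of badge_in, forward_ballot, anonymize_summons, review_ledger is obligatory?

By case analysis on void_entry: premise 5 gives O(void_entry → not review_permit) and premise 2 gives O(not void_entry → not review_permit), so O(not review_permit) either way.
Premise 10, O(forward_ballot → review_permit), contraposes to O(not review_permit → not forward_ballot); with O(not review_permit) we get O(not forward_ballot).
From O(not forward_ballot) and premise 6, O(not forward_ballot → not escrow_charter), we obtain O(not escrow_charter).
Premise 8 is O(purge_cache → escrow_charter); contrapositively O(not escrow_charter → not purge_cache). Since O(not escrow_charter) holds, K gives O(not purge_cache).
Premise 4 is O(not purge_cache → recuse_self); since O(not purge_cache), deontic closure gives O(recuse_self).
Premise 11, O(seal_backup → not recuse_self), contraposes to O(recuse_self → not seal_backup); with O(recuse_self) we get O(not seal_backup).
The contrapositive of premise 9 (O(not anonymize_summons → seal_backup)) is O(not seal_backup → anonymize_summons), and O(not seal_backup) is already established, so O(anonymize_summons).
So O(anonymize_summons) holds — anonymize_summons is obligatory. None of the other listed options is made obligatory by any chain of premises.

anonymize_summons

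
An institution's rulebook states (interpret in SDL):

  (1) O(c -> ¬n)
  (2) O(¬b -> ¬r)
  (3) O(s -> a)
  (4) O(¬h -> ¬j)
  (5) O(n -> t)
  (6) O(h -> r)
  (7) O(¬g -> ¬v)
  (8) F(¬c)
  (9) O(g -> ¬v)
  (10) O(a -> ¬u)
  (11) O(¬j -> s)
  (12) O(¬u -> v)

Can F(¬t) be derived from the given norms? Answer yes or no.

No

Premise 5 is O(n -> t), but O(n) is not derivable from the premises, so it does not yield O(t).
No other premise forces O(t). An ideal world satisfying every premise can still have ¬t true, so F(¬t) is not derivable.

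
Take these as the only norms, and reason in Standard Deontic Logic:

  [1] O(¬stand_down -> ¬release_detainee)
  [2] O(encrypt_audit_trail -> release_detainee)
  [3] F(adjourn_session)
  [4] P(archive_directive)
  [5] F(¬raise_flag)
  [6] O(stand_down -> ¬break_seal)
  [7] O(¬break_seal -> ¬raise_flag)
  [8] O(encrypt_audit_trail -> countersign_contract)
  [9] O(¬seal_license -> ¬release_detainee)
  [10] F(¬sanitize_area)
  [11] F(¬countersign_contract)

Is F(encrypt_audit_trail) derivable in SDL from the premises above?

Premise 5, F(¬raise_flag), is equivalent to O(raise_flag).
The contrapositive of premise 7 (O(¬break_seal -> ¬raise_flag)) is O(raise_flag -> break_seal), and O(raise_flag) is already established, so O(break_seal).
Premise 6 is O(stand_down -> ¬break_seal); contrapositively O(break_seal -> ¬stand_down). Since O(break_seal) holds, K gives O(¬stand_down).
With premise 1, O(¬stand_down -> ¬release_detainee), the K-axiom yields O(¬release_detainee).
The contrapositive of premise 2 (O(encrypt_audit_trail -> release_detainee)) is O(¬release_detainee -> ¬encrypt_audit_trail), and O(¬release_detainee) is already established, so O(¬encrypt_audit_trail).
Premises 3, 4, 8, 9, 10, 11 do not contribute to this derivation.
So O(¬encrypt_audit_trail) holds, i.e. F(encrypt_audit_trail). The claim follows.

Yes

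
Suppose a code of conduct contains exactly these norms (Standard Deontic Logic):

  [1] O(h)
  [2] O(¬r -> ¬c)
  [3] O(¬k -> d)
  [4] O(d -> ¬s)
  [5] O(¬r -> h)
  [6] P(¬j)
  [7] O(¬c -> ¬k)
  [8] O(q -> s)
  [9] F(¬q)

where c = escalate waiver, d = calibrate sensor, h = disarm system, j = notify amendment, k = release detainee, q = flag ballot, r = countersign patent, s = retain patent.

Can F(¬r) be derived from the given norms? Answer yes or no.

Yes

Premise 9, F(¬q), is equivalent to O(q).
Premise 8 is O(q -> s); since O(q), deontic closure gives O(s).
The contrapositive of premise 4 (O(d -> ¬s)) is O(s -> ¬d), and O(s) is already established, so O(¬d).
The contrapositive of premise 3 (O(¬k -> d)) is O(¬d -> k), and O(¬d) is already established, so O(k).
Premise 7 is O(¬c -> ¬k); contrapositively O(k -> c). Since O(k) holds, K gives O(c).
The contrapositive of premise 2 (O(¬r -> ¬c)) is O(c -> r), and O(c) is already established, so O(r).
Premises 1, 5, 6 do not contribute to this derivation.
So O(r) holds, i.e. F(¬r). The claim follows.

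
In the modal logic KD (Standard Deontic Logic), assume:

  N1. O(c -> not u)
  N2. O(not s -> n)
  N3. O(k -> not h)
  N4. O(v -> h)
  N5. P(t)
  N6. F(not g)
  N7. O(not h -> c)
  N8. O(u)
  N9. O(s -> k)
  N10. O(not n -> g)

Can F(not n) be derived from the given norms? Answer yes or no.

Yes

Premise 8 gives O(u).
Premise 1 is O(c -> not u); contrapositively O(u -> not c). Since O(u) holds, K gives O(not c).
Premise 7, O(not h -> c), contraposes to O(not c -> h); with O(not c) we get O(h).
Premise 3 is O(k -> not h); contrapositively O(h -> not k). Since O(h) holds, K gives O(not k).
The contrapositive of premise 9 (O(s -> k)) is O(not k -> not s), and O(not k) is already established, so O(not s).
With premise 2, O(not s -> n), the K-axiom yields O(n).
Premises 4, 5, 6, 10 do not contribute to this derivation.
So O(n) holds, i.e. F(not n). The claim follows.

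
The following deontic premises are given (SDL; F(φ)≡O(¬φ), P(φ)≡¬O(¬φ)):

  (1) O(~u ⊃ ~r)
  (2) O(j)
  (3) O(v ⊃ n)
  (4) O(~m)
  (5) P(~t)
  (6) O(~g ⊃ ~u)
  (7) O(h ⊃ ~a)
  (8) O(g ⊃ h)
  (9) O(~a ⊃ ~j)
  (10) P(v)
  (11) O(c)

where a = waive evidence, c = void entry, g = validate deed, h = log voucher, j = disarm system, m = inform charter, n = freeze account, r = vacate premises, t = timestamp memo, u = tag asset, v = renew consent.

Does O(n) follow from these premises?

No

Premise 3 is O(v ⊃ n), but O(v) is not derivable from the premises (the permission P(v) asserts only ~O(~v), not O(v)), so it does not yield O(n).
No other premise forces O(n). An ideal world satisfying every premise can still have n false, so O(n) is not derivable.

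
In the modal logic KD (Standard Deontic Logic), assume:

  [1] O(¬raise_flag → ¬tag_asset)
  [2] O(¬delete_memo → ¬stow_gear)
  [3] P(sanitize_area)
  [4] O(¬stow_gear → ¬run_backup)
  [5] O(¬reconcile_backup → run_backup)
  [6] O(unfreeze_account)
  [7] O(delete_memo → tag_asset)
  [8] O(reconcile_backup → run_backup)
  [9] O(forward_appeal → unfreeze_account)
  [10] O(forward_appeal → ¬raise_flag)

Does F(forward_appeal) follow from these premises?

Premises 5 and 8 cover both cases: O(¬reconcile_backup → run_backup) and O(reconcile_backup → run_backup). Since ¬reconcile_backup ∨ reconcile_backup is a tautology, O(run_backup) follows.
The contrapositive of premise 4 (O(¬stow_gear → ¬run_backup)) is O(run_backup → stow_gear), and O(run_backup) is already established, so O(stow_gear).
Premise 2 is O(¬delete_memo → ¬stow_gear); contrapositively O(stow_gear → delete_memo). Since O(stow_gear) holds, K gives O(delete_memo).
From O(delete_memo) and premise 7, O(delete_memo → tag_asset), we obtain O(tag_asset).
Premise 1, O(¬raise_flag → ¬tag_asset), contraposes to O(tag_asset → raise_flag); with O(tag_asset) we get O(raise_flag).
Premise 10, O(forward_appeal → ¬raise_flag), contraposes to O(raise_flag → ¬forward_appeal); with O(raise_flag) we get O(¬forward_appeal).
Premises 3, 6, 9 do not contribute to this derivation.
So O(¬forward_appeal) holds, i.e. F(forward_appeal). The claim follows.

Yes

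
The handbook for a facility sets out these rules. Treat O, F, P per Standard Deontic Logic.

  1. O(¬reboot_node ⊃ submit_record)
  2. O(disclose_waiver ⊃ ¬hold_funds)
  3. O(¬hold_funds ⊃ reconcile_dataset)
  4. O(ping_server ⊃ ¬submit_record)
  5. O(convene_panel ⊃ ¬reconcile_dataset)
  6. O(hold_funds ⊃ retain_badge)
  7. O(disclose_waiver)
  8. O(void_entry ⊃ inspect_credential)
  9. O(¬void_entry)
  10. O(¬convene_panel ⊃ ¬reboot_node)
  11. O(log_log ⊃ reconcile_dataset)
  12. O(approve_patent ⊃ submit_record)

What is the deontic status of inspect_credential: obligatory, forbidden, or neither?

Premise 8 is O(void_entry ⊃ inspect_credential), but O(void_entry) is not derivable from the premises, so it does not yield O(inspect_credential).
No premise or chain of K-axiom applications forces O(inspect_credential), and none forces O(¬inspect_credential). So inspect_credential is neither obligatory nor forbidden under these norms.

Neither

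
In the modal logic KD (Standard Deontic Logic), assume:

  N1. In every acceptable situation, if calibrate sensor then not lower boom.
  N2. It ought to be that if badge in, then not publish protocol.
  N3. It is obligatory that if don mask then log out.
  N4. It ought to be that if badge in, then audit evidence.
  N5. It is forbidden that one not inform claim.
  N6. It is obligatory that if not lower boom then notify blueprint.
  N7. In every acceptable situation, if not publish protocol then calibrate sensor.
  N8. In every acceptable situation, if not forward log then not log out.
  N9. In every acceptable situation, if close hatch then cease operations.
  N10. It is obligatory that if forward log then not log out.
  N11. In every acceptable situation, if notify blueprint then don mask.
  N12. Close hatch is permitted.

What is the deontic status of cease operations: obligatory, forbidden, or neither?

Premise 9 is O(close_hatch → cease_operations), but O(close_hatch) is not derivable from the premises (the permission P(close_hatch) asserts only ¬O(¬close_hatch), not O(close_hatch)), so it does not yield O(cease_operations).
No premise or chain of K-axiom applications forces O(cease_operations), and none forces O(¬cease_operations). So cease_operations is neither obligatory nor forbidden under these norms.

Neither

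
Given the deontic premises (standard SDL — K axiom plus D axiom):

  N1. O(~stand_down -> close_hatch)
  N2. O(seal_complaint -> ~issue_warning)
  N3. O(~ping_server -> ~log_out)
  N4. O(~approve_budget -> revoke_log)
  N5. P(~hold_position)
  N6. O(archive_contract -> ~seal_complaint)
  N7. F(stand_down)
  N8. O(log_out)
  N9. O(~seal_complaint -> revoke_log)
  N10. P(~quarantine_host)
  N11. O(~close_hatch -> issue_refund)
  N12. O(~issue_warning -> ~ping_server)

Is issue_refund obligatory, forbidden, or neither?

Neither

Premise 11 is O(~close_hatch -> issue_refund), but O(~close_hatch) is not derivable from the premises, so it does not yield O(issue_refund).
No premise or chain of K-axiom applications forces O(issue_refund), and none forces O(~issue_refund). So issue_refund is neither obligatory nor forbidden under these norms.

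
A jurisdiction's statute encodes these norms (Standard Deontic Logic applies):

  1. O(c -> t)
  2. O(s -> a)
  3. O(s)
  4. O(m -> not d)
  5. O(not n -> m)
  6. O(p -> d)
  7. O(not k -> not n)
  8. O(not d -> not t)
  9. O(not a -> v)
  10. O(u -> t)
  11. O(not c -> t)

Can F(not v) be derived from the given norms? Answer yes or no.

Premise 9 is O(not a -> v), but O(not a) is not derivable from the premises, so it does not yield O(v).
No other premise forces O(v). An ideal world satisfying every premise can still have not v true, so F(not v) is not derivable.

No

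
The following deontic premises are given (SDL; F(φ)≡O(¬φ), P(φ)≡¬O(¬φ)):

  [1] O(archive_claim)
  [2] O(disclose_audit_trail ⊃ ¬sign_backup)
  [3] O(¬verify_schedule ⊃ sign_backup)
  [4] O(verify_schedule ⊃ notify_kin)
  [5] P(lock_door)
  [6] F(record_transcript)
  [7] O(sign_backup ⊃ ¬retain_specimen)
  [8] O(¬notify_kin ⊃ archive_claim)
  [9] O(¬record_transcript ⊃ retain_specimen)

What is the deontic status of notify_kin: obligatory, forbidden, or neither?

Premise 6 is F(record_transcript), i.e. O(¬record_transcript).
With premise 9, O(¬record_transcript ⊃ retain_specimen), the K-axiom yields O(retain_specimen).
The contrapositive of premise 7 (O(sign_backup ⊃ ¬retain_specimen)) is O(retain_specimen ⊃ ¬sign_backup), and O(retain_specimen) is already established, so O(¬sign_backup).
The contrapositive of premise 3 (O(¬verify_schedule ⊃ sign_backup)) is O(¬sign_backup ⊃ verify_schedule), and O(¬sign_backup) is already established, so O(verify_schedule).
Applying K to premise 4 (O(verify_schedule ⊃ notify_kin)) and O(verify_schedule) yields O(notify_kin).
Premises 1, 2, 5, 8 do not contribute to this derivation.
Hence notify_kin is obligatory.

Obligatory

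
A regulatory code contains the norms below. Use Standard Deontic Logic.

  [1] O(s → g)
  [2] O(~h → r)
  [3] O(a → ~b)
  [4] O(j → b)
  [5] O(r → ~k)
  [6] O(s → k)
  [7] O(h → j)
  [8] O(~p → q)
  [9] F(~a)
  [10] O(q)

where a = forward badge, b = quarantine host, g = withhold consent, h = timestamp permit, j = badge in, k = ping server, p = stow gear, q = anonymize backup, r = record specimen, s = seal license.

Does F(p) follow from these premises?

No

Premise 8 is O(~p → q); even if O(q) held, inferring O(~p) would be affirming the consequent — invalid.
No other premise forces O(~p). An ideal world satisfying every premise can still have p true, so F(p) is not derivable.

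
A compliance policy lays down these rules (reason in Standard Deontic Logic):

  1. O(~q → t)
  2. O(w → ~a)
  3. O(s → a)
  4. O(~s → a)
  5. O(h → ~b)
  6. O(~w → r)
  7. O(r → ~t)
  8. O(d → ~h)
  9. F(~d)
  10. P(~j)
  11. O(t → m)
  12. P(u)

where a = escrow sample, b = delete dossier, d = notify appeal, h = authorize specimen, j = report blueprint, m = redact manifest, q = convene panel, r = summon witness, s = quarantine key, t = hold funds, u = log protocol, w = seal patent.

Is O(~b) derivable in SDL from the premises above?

No

Premise 5 is O(h → ~b), but O(h) is not derivable from the premises, so it does not yield O(~b).
No other premise forces O(~b). An ideal world satisfying every premise can still have ~b false, so O(~b) is not derivable.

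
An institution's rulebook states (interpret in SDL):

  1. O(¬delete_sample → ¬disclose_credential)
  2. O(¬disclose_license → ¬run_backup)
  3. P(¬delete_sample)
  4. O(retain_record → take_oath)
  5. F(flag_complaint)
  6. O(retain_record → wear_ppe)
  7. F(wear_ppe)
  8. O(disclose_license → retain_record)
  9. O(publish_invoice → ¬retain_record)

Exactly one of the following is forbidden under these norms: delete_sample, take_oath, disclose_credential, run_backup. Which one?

Premise 7 is F(wear_ppe), i.e. O(¬wear_ppe).
The contrapositive of premise 6 (O(retain_record → wear_ppe)) is O(¬wear_ppe → ¬retain_record), and O(¬wear_ppe) is already established, so O(¬retain_record).
Premise 8 is O(disclose_license → retain_record); contrapositively O(¬retain_record → ¬disclose_license). Since O(¬retain_record) holds, K gives O(¬disclose_license).
With premise 2, O(¬disclose_license → ¬run_backup), the K-axiom yields O(¬run_backup).
So O(¬run_backup) holds, i.e. run_backup is forbidden. None of the other listed options is forbidden under the premises.

run_backup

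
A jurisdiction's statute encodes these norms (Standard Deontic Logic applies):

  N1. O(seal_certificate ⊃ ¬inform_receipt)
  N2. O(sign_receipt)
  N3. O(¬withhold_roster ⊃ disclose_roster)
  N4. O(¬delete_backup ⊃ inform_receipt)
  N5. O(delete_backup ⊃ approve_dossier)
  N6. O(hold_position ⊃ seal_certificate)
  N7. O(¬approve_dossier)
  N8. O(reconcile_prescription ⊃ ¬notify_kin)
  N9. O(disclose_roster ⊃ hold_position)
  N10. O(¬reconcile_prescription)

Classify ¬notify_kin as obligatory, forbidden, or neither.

Premise 8 is O(reconcile_prescription ⊃ ¬notify_kin), but O(reconcile_prescription) is not derivable from the premises, so it does not yield O(¬notify_kin).
No premise or chain of K-axiom applications forces O(¬notify_kin), and none forces O(notify_kin). So ¬notify_kin is neither obligatory nor forbidden under these norms.

Neither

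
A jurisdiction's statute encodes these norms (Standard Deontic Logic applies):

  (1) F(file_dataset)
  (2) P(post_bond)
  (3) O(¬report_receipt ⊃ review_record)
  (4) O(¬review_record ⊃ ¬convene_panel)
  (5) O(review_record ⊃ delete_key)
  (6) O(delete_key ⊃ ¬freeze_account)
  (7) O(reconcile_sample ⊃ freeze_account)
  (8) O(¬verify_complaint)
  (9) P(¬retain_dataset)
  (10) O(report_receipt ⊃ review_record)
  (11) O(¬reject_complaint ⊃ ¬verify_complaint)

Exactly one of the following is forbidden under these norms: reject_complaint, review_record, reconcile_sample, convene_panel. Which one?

Premises 3 and 10 cover both cases: O(¬report_receipt ⊃ review_record) and O(report_receipt ⊃ review_record). Since ¬report_receipt ∨ report_receipt is a tautology, O(review_record) follows.
With premise 5, O(review_record ⊃ delete_key), the K-axiom yields O(delete_key).
With premise 6, O(delete_key ⊃ ¬freeze_account), the K-axiom yields O(¬freeze_account).
Premise 7 is O(reconcile_sample ⊃ freeze_account); contrapositively O(¬freeze_account ⊃ ¬reconcile_sample). Since O(¬freeze_account) holds, K gives O(¬reconcile_sample).
So O(¬reconcile_sample) holds, i.e. reconcile_sample is forbidden. None of the other listed options is forbidden under the premises.

reconcile_sample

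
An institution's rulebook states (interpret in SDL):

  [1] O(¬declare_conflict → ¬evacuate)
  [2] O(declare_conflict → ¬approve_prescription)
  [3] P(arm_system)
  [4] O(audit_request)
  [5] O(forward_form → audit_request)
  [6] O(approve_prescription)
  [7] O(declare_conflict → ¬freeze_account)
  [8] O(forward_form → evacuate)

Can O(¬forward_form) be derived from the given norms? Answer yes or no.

Yes

From premise 6 we have O(approve_prescription).
Premise 2, O(declare_conflict → ¬approve_prescription), contraposes to O(approve_prescription → ¬declare_conflict); with O(approve_prescription) we get O(¬declare_conflict).
Applying K to premise 1 (O(¬declare_conflict → ¬evacuate)) and O(¬declare_conflict) yields O(¬evacuate).
Premise 8, O(forward_form → evacuate), contraposes to O(¬evacuate → ¬forward_form); with O(¬evacuate) we get O(¬forward_form).
Premises 3, 4, 5, 7 do not contribute to this derivation.
So O(¬forward_form) follows.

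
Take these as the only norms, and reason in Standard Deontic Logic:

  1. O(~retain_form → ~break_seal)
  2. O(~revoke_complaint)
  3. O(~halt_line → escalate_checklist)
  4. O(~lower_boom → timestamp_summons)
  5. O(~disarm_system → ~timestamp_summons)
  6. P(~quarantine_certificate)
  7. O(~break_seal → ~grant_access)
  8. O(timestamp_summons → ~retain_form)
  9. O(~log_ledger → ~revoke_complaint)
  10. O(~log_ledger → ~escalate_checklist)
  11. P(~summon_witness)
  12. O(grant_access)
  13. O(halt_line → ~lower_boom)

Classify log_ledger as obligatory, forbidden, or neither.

Obligatory

Premise 12 states O(grant_access) outright.
Premise 7, O(~break_seal → ~grant_access), contraposes to O(grant_access → break_seal); with O(grant_access) we get O(break_seal).
Premise 1, O(~retain_form → ~break_seal), contraposes to O(break_seal → retain_form); with O(break_seal) we get O(retain_form).
Premise 8 is O(timestamp_summons → ~retain_form); contrapositively O(retain_form → ~timestamp_summons). Since O(retain_form) holds, K gives O(~timestamp_summons).
Premise 4, O(~lower_boom → timestamp_summons), contraposes to O(~timestamp_summons → lower_boom); with O(~timestamp_summons) we get O(lower_boom).
Premise 13 is O(halt_line → ~lower_boom); contrapositively O(lower_boom → ~halt_line). Since O(lower_boom) holds, K gives O(~halt_line).
With premise 3, O(~halt_line → escalate_checklist), the K-axiom yields O(escalate_checklist).
The contrapositive of premise 10 (O(~log_ledger → ~escalate_checklist)) is O(escalate_checklist → log_ledger), and O(escalate_checklist) is already established, so O(log_ledger).
Premises 2, 5, 6, 9, 11 do not contribute to this derivation.
Hence log_ledger is obligatory.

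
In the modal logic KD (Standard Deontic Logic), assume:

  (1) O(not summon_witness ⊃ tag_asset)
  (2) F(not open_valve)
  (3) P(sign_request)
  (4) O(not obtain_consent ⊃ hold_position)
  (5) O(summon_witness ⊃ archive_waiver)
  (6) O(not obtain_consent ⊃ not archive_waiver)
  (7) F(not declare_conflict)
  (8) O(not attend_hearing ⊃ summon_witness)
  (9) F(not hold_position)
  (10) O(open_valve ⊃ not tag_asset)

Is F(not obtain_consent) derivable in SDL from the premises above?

Premise 2, F(not open_valve), is equivalent to O(open_valve).
From O(open_valve) and premise 10, O(open_valve ⊃ not tag_asset), we obtain O(not tag_asset).
Premise 1 is O(not summon_witness ⊃ tag_asset); contrapositively O(not tag_asset ⊃ summon_witness). Since O(not tag_asset) holds, K gives O(summon_witness).
With premise 5, O(summon_witness ⊃ archive_waiver), the K-axiom yields O(archive_waiver).
Premise 6 is O(not obtain_consent ⊃ not archive_waiver); contrapositively O(archive_waiver ⊃ obtain_consent). Since O(archive_waiver) holds, K gives O(obtain_consent).
Premises 3, 4, 7, 8, 9 do not contribute to this derivation.
So O(obtain_consent) holds, i.e. F(not obtain_consent). The claim follows.

Yes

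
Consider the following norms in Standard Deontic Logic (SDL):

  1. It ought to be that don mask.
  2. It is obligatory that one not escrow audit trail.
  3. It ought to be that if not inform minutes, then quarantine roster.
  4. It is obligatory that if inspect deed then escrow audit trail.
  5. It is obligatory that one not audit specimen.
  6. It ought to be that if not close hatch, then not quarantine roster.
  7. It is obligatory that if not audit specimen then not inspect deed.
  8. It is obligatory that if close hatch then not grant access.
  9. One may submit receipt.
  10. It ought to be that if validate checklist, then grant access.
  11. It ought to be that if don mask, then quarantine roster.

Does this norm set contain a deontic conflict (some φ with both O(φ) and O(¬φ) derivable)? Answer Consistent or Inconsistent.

Premise 4 is O(inspect_deed → escrow_audit_trail), but O(inspect_deed) is not derivable from the premises, so it does not yield O(escrow_audit_trail).
So O(escrow_audit_trail) is not derivable, and the apparent clash with O(¬escrow_audit_trail) does not arise.
A world satisfying every obligation exists (e.g. audit_specimen=false, close_hatch=true, don_mask=true, escrow_audit_trail=false, grant_access=false, inform_minutes=false, inspect_deed=false, quarantine_roster=true, submit_receipt=false, validate_checklist=false); no atom is both obligatory and forbidden, so the set is consistent.

Consistent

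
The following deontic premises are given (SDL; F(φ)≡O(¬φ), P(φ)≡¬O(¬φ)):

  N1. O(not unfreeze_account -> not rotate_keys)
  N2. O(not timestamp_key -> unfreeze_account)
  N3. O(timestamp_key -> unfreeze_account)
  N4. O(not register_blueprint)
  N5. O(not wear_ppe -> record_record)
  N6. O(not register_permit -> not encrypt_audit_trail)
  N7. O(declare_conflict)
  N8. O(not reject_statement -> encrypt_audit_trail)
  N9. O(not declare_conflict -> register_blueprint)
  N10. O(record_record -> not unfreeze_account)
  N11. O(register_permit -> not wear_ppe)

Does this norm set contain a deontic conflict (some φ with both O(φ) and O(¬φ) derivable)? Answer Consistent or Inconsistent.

Consistent

Premise 9 is O(not declare_conflict -> register_blueprint), but O(not declare_conflict) is not derivable from the premises, so it does not yield O(register_blueprint).
So O(register_blueprint) is not derivable, and the apparent clash with O(not register_blueprint) does not arise.
A world satisfying every obligation exists (e.g. declare_conflict=true, encrypt_audit_trail=false, record_record=false, register_blueprint=false, register_permit=false, reject_statement=true, rotate_keys=false, timestamp_key=false, unfreeze_account=true, wear_ppe=true); no atom is both obligatory and forbidden, so the set is consistent.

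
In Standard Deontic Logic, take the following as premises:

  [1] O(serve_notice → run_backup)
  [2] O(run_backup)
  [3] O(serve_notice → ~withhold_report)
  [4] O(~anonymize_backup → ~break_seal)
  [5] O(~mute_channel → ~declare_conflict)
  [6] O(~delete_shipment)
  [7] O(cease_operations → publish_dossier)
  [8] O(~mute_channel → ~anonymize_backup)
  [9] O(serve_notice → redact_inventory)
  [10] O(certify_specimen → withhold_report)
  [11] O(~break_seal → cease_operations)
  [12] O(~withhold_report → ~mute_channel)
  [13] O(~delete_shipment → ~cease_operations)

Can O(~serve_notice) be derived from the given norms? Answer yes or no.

Yes

Premise 6 gives O(~delete_shipment).
From O(~delete_shipment) and premise 13, O(~delete_shipment → ~cease_operations), we obtain O(~cease_operations).
The contrapositive of premise 11 (O(~break_seal → cease_operations)) is O(~cease_operations → break_seal), and O(~cease_operations) is already established, so O(break_seal).
Premise 4 is O(~anonymize_backup → ~break_seal); contrapositively O(break_seal → anonymize_backup). Since O(break_seal) holds, K gives O(anonymize_backup).
Premise 8 is O(~mute_channel → ~anonymize_backup); contrapositively O(anonymize_backup → mute_channel). Since O(anonymize_backup) holds, K gives O(mute_channel).
Premise 12, O(~withhold_report → ~mute_channel), contraposes to O(mute_channel → withhold_report); with O(mute_channel) we get O(withhold_report).
Premise 3 is O(serve_notice → ~withhold_report); contrapositively O(withhold_report → ~serve_notice). Since O(withhold_report) holds, K gives O(~serve_notice).
Premises 1, 2, 5, 7, 9, 10 do not contribute to this derivation.
So O(~serve_notice) follows.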